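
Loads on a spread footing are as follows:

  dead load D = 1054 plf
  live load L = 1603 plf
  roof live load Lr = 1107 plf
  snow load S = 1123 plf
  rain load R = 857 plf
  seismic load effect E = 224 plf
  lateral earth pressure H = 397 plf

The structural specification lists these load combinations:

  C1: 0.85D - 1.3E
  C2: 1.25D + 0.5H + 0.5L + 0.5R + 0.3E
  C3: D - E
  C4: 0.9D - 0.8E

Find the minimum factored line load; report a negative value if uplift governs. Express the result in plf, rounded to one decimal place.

604.7 plf

C1: 0.85(1054) - 1.3(224) = 895.9 - 291.2 = 604.7
C2: 1.25(1054) + 0.5(397) + 0.5(1603) + 0.5(857) + 0.3(224) = 1317.5 + 198.5 + 801.5 + 428.5 + 67.2 = 2813.2
C3: 1.0(1054) - 1.0(224) = 1054.0 - 224.0 = 830.0
C4: 0.9(1054) - 0.8(224) = 948.6 - 179.2 = 769.4
Combination 1 gives the minimum: 604.7 plf.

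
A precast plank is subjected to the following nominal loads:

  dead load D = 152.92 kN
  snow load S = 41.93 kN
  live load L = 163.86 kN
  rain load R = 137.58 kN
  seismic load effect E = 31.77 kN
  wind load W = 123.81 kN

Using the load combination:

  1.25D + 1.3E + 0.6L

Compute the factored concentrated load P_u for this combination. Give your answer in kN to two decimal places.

330.77 kN

1.25(152.92) + 1.3(31.77) + 0.6(163.86) = 191.15 + 41.30 + 98.32 = 330.77
P_u = 330.77 kN.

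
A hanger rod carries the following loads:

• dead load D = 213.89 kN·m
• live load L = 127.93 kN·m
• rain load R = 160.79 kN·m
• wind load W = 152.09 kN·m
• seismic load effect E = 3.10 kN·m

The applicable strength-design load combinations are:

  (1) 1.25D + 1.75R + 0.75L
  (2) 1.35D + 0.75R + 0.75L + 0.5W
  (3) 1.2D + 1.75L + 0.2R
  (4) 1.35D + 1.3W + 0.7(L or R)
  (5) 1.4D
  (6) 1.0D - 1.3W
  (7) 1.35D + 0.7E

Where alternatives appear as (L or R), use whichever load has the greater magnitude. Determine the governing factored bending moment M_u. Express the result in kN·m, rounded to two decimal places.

644.69 kN·m

(L or R) → R = 160.79 kN·m.
(1) 1.25(213.89) + 1.75(160.79) + 0.75(127.93) = 267.36 + 281.38 + 95.95 = 644.69
(2) 1.35(213.89) + 0.75(160.79) + 0.75(127.93) + 0.5(152.09) = 288.75 + 120.59 + 95.95 + 76.05 = 581.34
(3) 1.2(213.89) + 1.75(127.93) + 0.2(160.79) = 512.70
(4) 1.35(213.89) + 1.3(152.09) + 0.7(160.79) = 288.75 + 197.72 + 112.55 = 599.02
(5) 1.4(213.89) = 299.45
(6) 1.0(213.89) - 1.3(152.09) = 213.89 - 197.72 = 16.17
(7) 1.35(213.89) + 0.7(3.10) = 288.75 + 2.17 = 290.92
The controlling combination is 1, giving 644.69 kN·m.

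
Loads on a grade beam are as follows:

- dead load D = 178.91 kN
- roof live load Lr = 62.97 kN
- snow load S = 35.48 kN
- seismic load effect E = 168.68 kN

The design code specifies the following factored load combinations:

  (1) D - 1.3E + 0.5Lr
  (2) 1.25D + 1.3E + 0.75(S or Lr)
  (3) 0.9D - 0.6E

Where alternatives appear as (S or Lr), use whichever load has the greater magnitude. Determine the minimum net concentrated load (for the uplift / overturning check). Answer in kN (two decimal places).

-8.89 kN

(S or Lr) → Lr = 62.97 kN.
(1) 1.0(178.91) - 1.3(168.68) + 0.5(62.97) = -8.89
(2) 1.25(178.91) + 1.3(168.68) + 0.75(62.97) = 490.15
(3) 0.9(178.91) - 0.6(168.68) = 59.81
Combination 1 gives the minimum: -8.89 kN.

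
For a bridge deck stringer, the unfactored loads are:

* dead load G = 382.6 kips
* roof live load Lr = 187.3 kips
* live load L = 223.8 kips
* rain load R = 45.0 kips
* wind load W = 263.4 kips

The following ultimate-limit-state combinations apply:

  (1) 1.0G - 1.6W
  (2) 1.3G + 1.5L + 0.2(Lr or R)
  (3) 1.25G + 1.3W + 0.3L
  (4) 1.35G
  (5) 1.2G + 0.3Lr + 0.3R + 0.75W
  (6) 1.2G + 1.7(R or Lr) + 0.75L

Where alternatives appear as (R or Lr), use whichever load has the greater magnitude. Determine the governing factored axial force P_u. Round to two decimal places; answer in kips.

945.38 kips

(Lr or R) → Lr = 187.3 kips; (R or Lr) → Lr = 187.3 kips.
(1) 1.0(382.6) - 1.6(263.4) = 382.60 - 421.44 = -38.84
(2) 1.3(382.6) + 1.5(223.8) + 0.2(187.3) = 497.38 + 335.70 + 37.46 = 870.54
(3) 1.25(382.6) + 1.3(263.4) + 0.3(223.8) = 478.25 + 342.42 + 67.14 = 887.81
(4) 1.35(382.6) = 516.51
(5) 1.2(382.6) + 0.3(187.3) + 0.3(45.0) + 0.75(263.4) = 459.12 + 56.19 + 13.50 + 197.55 = 726.36
(6) 1.2(382.6) + 1.7(187.3) + 0.75(223.8) = 459.12 + 318.41 + 167.85 = 945.38
The controlling combination is 6, giving 945.38 kips.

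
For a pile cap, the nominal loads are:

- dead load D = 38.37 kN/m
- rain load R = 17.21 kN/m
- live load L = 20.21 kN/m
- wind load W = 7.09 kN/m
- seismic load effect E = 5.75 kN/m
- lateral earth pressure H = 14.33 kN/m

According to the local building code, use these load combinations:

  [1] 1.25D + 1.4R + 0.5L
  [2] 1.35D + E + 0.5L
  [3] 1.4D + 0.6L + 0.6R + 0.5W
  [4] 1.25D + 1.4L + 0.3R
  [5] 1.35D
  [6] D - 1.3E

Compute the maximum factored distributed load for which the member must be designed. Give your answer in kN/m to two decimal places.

82.16 kN/m

[1] 1.25(38.37) + 1.4(17.21) + 0.5(20.21) = 47.96 + 24.09 + 10.11 = 82.16
[2] 1.35(38.37) + 1.0(5.75) + 0.5(20.21) = 67.65
[3] 1.4(38.37) + 0.6(20.21) + 0.6(17.21) + 0.5(7.09) = 79.72
[4] 1.25(38.37) + 1.4(20.21) + 0.3(17.21) = 81.42
[5] 1.35(38.37) = 51.80
[6] 1.0(38.37) - 1.3(5.75) = 30.90
Maximum is from combination 1.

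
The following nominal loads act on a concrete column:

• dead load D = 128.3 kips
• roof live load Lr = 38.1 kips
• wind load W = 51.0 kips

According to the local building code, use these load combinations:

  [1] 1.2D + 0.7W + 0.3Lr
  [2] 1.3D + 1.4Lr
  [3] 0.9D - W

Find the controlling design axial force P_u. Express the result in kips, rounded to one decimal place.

[1] 1.2(128.3) + 0.7(51.0) + 0.3(38.1) = 201.1
[2] 1.3(128.3) + 1.4(38.1) = 220.1
[3] 0.9(128.3) - 1.0(51.0) = 64.5
Combination 2 governs: P_u = 220.1 kips.

220.1 kips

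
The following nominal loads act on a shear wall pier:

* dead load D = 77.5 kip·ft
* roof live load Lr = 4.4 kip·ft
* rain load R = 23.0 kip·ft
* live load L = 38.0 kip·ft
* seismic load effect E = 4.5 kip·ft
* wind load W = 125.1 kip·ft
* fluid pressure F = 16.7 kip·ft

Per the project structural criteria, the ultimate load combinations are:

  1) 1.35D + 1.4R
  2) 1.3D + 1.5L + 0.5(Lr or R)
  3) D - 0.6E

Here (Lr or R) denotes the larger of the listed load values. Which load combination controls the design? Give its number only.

Combination 2

(Lr or R) → R = 23.0 kip·ft.
1) 1.35(77.5) + 1.4(23.0) = 104.63 + 32.20 = 136.83
2) 1.3(77.5) + 1.5(38.0) + 0.5(23.0) = 100.75 + 57.00 + 11.50 = 169.25
3) 1.0(77.5) - 0.6(4.5) = 77.50 - 2.70 = 74.80
The largest value is 169.25 kip·ft from combination 2.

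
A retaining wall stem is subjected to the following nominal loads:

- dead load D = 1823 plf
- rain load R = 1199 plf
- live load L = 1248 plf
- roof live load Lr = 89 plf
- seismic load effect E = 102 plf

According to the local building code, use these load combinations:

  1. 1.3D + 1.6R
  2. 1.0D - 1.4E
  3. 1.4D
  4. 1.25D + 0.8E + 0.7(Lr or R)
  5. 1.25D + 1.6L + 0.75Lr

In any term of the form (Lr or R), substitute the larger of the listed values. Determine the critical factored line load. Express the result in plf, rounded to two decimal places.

4342.30 plf

(Lr or R) → R = 1199 plf.
1. 1.3(1823) + 1.6(1199) = 2369.90 + 1918.40 = 4288.30
2. 1.0(1823) - 1.4(102) = 1823.00 - 142.80 = 1680.20
3. 1.4(1823) = 2552.20
4. 1.25(1823) + 0.8(102) + 0.7(1199) = 2278.75 + 81.60 + 839.30 = 3199.65
5. 1.25(1823) + 1.6(1248) + 0.75(89) = 2278.75 + 1996.80 + 66.75 = 4342.30
Maximum is from combination 5.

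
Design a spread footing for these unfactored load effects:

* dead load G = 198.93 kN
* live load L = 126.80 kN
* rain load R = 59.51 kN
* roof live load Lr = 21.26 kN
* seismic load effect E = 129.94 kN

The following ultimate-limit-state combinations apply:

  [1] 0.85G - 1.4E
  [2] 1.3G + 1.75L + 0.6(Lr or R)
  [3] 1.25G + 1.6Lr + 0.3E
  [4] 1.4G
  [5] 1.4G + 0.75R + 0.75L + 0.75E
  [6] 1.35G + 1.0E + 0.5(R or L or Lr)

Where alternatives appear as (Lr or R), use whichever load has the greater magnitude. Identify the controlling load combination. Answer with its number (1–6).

Combination 2

(Lr or R) → R = 59.51 kN; (R or L or Lr) → L = 126.80 kN.
[1] 0.85(198.93) - 1.4(129.94) = 169.09 - 181.92 = -12.83
[2] 1.3(198.93) + 1.75(126.80) + 0.6(59.51) = 258.61 + 221.90 + 35.71 = 516.22
[3] 1.25(198.93) + 1.6(21.26) + 0.3(129.94) = 248.66 + 34.02 + 38.98 = 321.66
[4] 1.4(198.93) = 278.50
[5] 1.4(198.93) + 0.75(59.51) + 0.75(126.80) + 0.75(129.94) = 278.50 + 44.63 + 95.10 + 97.46 = 515.69
[6] 1.35(198.93) + 1.0(129.94) + 0.5(126.80) = 268.56 + 129.94 + 63.40 = 461.90
The largest value is 516.22 kN from combination 2.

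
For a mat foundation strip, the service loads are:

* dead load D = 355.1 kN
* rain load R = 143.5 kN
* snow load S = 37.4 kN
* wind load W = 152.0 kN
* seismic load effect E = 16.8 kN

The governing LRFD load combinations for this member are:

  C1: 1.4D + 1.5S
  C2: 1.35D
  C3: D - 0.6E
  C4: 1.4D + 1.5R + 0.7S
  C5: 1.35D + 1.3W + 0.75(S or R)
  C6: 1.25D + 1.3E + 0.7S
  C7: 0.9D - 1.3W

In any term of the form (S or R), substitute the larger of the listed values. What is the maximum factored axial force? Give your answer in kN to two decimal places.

(S or R) → R = 143.5 kN.
C1: 1.4(355.1) + 1.5(37.4) = 497.14 + 56.10 = 553.24
C2: 1.35(355.1) = 479.39
C3: 1.0(355.1) - 0.6(16.8) = 355.10 - 10.08 = 345.02
C4: 1.4(355.1) + 1.5(143.5) + 0.7(37.4) = 497.14 + 215.25 + 26.18 = 738.57
C5: 1.35(355.1) + 1.3(152.0) + 0.75(143.5) = 784.61
C6: 1.25(355.1) + 1.3(16.8) + 0.7(37.4) = 443.88 + 21.84 + 26.18 = 491.90
C7: 0.9(355.1) - 1.3(152.0) = 319.59 - 197.60 = 121.99
The controlling combination is 5, giving 784.61 kN.

784.61 kN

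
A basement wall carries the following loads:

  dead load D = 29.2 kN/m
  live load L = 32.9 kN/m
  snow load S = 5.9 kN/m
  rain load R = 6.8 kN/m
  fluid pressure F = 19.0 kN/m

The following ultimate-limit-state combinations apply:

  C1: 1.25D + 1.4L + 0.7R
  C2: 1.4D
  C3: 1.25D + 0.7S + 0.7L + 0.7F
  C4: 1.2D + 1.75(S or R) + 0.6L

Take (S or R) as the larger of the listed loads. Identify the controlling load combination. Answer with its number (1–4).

Combination 1

(S or R) → R = 6.8 kN/m.
C1: 1.25(29.2) + 1.4(32.9) + 0.7(6.8) = 87.3
C2: 1.4(29.2) = 40.9
C3: 1.25(29.2) + 0.7(5.9) + 0.7(32.9) + 0.7(19.0) = 77.0
C4: 1.2(29.2) + 1.75(6.8) + 0.6(32.9) = 66.7
The largest value is 87.3 kN/m from combination 1.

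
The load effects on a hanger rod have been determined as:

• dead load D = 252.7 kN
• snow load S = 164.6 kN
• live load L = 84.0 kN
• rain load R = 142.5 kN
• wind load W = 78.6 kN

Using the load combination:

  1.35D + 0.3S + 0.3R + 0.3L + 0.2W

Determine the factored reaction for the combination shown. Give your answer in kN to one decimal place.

474.2 kN

1.35(252.7) + 0.3(164.6) + 0.3(142.5) + 0.3(84.0) + 0.2(78.6) = 341.1 + 49.4 + 42.8 + 25.2 + 15.7 = 474.2
V_u = 474.2 kN.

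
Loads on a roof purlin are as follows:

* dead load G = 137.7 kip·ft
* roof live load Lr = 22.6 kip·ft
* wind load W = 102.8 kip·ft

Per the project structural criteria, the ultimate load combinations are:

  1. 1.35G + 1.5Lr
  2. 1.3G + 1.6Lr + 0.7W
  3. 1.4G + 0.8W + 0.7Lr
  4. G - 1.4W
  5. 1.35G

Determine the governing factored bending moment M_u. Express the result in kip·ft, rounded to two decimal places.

290.84 kip·ft

1. 1.35(137.7) + 1.5(22.6) = 219.80
2. 1.3(137.7) + 1.6(22.6) + 0.7(102.8) = 287.13
3. 1.4(137.7) + 0.8(102.8) + 0.7(22.6) = 290.84
4. 1.0(137.7) - 1.4(102.8) = -6.22
5. 1.35(137.7) = 185.90
Combination 3 governs: M_u = 290.84 kip·ft.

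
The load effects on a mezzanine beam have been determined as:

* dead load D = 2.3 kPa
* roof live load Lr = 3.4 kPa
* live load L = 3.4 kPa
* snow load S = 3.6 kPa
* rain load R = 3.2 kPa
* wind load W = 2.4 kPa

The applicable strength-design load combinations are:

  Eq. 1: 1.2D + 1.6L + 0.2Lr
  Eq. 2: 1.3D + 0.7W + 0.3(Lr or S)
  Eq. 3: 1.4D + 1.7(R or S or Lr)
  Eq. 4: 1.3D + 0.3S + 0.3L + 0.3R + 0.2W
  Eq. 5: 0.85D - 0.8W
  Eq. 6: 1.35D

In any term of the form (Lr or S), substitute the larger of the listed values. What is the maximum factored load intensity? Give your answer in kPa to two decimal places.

(Lr or S) → S = 3.6 kPa; (R or S or Lr) → S = 3.6 kPa.
Eq. 1: 1.2(2.3) + 1.6(3.4) + 0.2(3.4) = 2.76 + 5.44 + 0.68 = 8.88
Eq. 2: 1.3(2.3) + 0.7(2.4) + 0.3(3.6) = 2.99 + 1.68 + 1.08 = 5.75
Eq. 3: 1.4(2.3) + 1.7(3.6) = 3.22 + 6.12 = 9.34
Eq. 4: 1.3(2.3) + 0.3(3.6) + 0.3(3.4) + 0.3(3.2) + 0.2(2.4) = 2.99 + 1.08 + 1.02 + 0.96 + 0.48 = 6.53
Eq. 5: 0.85(2.3) - 0.8(2.4) = 1.96 - 1.92 = 0.04
Eq. 6: 1.35(2.3) = 3.11
Maximum is from combination 3.

9.34 kPa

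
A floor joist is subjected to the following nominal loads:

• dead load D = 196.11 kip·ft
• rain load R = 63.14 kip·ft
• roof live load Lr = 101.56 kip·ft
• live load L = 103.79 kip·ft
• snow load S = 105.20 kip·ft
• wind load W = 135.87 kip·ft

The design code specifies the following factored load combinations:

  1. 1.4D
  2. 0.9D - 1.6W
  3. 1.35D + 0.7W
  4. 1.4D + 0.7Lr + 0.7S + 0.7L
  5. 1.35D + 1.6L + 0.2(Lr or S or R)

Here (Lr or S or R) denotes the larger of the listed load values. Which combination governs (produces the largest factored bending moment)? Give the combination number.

Combination 4

(Lr or S or R) → S = 105.20 kip·ft.
1. 1.4(196.11) = 274.55
2. 0.9(196.11) - 1.6(135.87) = 176.50 - 217.39 = -40.89
3. 1.35(196.11) + 0.7(135.87) = 264.75 + 95.11 = 359.86
4. 1.4(196.11) + 0.7(101.56) + 0.7(105.20) + 0.7(103.79) = 491.94
5. 1.35(196.11) + 1.6(103.79) + 0.2(105.20) = 264.75 + 166.06 + 21.04 = 451.85
The largest value is 491.94 kip·ft from combination 4.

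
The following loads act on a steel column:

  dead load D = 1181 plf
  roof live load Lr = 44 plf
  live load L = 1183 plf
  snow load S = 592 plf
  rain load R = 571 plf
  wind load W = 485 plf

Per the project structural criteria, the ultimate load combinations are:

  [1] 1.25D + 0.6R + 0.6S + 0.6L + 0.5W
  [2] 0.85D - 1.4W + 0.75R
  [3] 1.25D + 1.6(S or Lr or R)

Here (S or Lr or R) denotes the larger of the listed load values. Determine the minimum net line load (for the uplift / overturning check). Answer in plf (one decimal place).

753.1 plf

(S or Lr or R) → S = 592 plf.
[1] 1.25(1181) + 0.6(571) + 0.6(592) + 0.6(1183) + 0.5(485) = 1476.3 + 342.6 + 355.2 + 709.8 + 242.5 = 3126.4
[2] 0.85(1181) - 1.4(485) + 0.75(571) = 753.1
[3] 1.25(1181) + 1.6(592) = 1476.3 + 947.2 = 2423.5
Combination 2 gives the minimum: 753.1 plf.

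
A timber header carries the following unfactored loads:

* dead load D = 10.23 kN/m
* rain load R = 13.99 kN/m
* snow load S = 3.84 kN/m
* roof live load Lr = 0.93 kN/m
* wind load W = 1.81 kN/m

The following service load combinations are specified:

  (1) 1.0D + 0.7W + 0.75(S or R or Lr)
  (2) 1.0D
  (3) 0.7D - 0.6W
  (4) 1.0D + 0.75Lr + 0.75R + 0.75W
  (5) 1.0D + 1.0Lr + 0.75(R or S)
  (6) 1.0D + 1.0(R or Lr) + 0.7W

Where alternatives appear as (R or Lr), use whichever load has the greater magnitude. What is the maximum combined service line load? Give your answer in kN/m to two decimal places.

25.49 kN/m

(S or R or Lr) → R = 13.99 kN/m; (R or S) → R = 13.99 kN/m; (R or Lr) → R = 13.99 kN/m.
(1) 1.0(10.23) + 0.7(1.81) + 0.75(13.99) = 10.23 + 1.27 + 10.49 = 21.99
(2) 1.0(10.23) = 10.23
(3) 0.7(10.23) - 0.6(1.81) = 6.08
(4) 1.0(10.23) + 0.75(0.93) + 0.75(13.99) + 0.75(1.81) = 10.23 + 0.70 + 10.49 + 1.36 = 22.78
(5) 1.0(10.23) + 1.0(0.93) + 0.75(13.99) = 10.23 + 0.93 + 10.49 = 21.65
(6) 1.0(10.23) + 1.0(13.99) + 0.7(1.81) = 10.23 + 13.99 + 1.27 = 25.49
The controlling combination is 6, giving 25.49 kN/m.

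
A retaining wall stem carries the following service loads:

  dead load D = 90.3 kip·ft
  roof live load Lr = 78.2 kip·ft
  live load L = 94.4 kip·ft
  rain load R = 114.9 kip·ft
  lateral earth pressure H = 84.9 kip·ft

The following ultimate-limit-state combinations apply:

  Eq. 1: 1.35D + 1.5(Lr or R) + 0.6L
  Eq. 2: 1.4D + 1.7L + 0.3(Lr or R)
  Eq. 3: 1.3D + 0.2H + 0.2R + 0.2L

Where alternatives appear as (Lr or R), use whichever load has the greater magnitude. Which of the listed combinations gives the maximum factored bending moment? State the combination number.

(Lr or R) → R = 114.9 kip·ft.
Eq. 1: 1.35(90.3) + 1.5(114.9) + 0.6(94.4) = 350.9
Eq. 2: 1.4(90.3) + 1.7(94.4) + 0.3(114.9) = 321.4
Eq. 3: 1.3(90.3) + 0.2(84.9) + 0.2(114.9) + 0.2(94.4) = 176.2
The largest value is 350.9 kip·ft from combination 1.

Combination 1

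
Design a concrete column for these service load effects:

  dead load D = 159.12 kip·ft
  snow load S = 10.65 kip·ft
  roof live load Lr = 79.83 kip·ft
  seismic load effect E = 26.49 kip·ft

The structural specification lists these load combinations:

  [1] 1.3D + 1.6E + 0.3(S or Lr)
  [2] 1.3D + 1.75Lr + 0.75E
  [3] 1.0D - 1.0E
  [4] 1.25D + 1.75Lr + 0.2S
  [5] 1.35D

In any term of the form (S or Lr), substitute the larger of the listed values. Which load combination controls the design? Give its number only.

Combination 2

(S or Lr) → Lr = 79.83 kip·ft.
[1] 1.3(159.12) + 1.6(26.49) + 0.3(79.83) = 206.86 + 42.38 + 23.95 = 273.19
[2] 1.3(159.12) + 1.75(79.83) + 0.75(26.49) = 206.86 + 139.70 + 19.87 = 366.43
[3] 1.0(159.12) - 1.0(26.49) = 159.12 - 26.49 = 132.63
[4] 1.25(159.12) + 1.75(79.83) + 0.2(10.65) = 198.90 + 139.70 + 2.13 = 340.73
[5] 1.35(159.12) = 214.81
The largest value is 366.43 kip·ft from combination 2.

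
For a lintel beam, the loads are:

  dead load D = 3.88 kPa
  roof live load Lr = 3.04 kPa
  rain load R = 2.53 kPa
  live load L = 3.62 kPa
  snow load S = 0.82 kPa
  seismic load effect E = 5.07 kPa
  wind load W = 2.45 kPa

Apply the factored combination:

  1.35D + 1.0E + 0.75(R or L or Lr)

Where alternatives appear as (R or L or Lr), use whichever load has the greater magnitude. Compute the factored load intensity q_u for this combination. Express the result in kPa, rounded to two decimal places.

13.02 kPa

(R or L or Lr) → L = 3.62 kPa.
1.35(3.88) + 1.0(5.07) + 0.75(3.62) = 13.02
q_u = 13.02 kPa.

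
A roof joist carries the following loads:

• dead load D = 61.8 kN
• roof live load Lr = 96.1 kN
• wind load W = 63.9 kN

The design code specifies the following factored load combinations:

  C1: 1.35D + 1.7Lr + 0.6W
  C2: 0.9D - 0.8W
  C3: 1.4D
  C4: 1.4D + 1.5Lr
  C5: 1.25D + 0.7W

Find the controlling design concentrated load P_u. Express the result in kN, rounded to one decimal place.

C1: 1.35(61.8) + 1.7(96.1) + 0.6(63.9) = 83.4 + 163.4 + 38.3 = 285.1
C2: 0.9(61.8) - 0.8(63.9) = 55.6 - 51.1 = 4.5
C3: 1.4(61.8) = 86.5
C4: 1.4(61.8) + 1.5(96.1) = 86.5 + 144.2 = 230.7
C5: 1.25(61.8) + 0.7(63.9) = 77.3 + 44.7 = 122.0
Combination 1 governs: P_u = 285.1 kN.

285.1 kN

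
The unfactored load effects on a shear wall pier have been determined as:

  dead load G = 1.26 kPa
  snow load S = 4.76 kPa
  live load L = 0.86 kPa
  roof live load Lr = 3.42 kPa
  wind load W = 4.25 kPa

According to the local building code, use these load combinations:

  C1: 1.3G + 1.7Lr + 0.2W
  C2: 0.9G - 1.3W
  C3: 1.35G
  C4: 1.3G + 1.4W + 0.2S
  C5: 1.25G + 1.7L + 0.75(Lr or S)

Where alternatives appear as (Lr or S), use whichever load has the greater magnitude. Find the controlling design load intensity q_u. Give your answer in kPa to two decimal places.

(Lr or S) → S = 4.76 kPa.
C1: 1.3(1.26) + 1.7(3.42) + 0.2(4.25) = 1.64 + 5.81 + 0.85 = 8.30
C2: 0.9(1.26) - 1.3(4.25) = -4.39
C3: 1.35(1.26) = 1.70
C4: 1.3(1.26) + 1.4(4.25) + 0.2(4.76) = 1.64 + 5.95 + 0.95 = 8.54
C5: 1.25(1.26) + 1.7(0.86) + 0.75(4.76) = 1.58 + 1.46 + 3.57 = 6.61
Maximum is from combination 4.

8.54 kPa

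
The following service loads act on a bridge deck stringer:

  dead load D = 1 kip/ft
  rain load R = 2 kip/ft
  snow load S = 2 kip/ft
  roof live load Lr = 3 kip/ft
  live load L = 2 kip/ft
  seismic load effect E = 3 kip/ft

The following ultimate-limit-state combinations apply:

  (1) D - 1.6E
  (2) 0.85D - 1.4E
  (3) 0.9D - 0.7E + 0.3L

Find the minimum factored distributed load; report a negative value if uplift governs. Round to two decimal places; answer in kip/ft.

(1) 1.0(1) - 1.6(3) = 1.00 - 4.80 = -3.80
(2) 0.85(1) - 1.4(3) = 0.85 - 4.20 = -3.35
(3) 0.9(1) - 0.7(3) + 0.3(2) = 0.90 - 2.10 + 0.60 = -0.60
Combination 1 gives the minimum: -3.80 kip/ft.

-3.80 kip/ft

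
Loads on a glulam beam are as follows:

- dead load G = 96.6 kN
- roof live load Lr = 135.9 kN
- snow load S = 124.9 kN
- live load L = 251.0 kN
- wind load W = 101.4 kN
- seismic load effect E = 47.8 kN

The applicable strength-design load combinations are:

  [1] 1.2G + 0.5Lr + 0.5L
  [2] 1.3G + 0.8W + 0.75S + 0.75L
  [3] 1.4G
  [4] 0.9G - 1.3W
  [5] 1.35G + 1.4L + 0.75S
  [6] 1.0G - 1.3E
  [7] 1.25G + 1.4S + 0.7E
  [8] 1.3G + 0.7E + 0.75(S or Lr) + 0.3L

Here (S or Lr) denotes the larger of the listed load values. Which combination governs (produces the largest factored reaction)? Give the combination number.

Combination 5

(S or Lr) → Lr = 135.9 kN.
[1] 1.2(96.6) + 0.5(135.9) + 0.5(251.0) = 115.92 + 67.95 + 125.50 = 309.37
[2] 1.3(96.6) + 0.8(101.4) + 0.75(124.9) + 0.75(251.0) = 125.58 + 81.12 + 93.68 + 188.25 = 488.63
[3] 1.4(96.6) = 135.24
[4] 0.9(96.6) - 1.3(101.4) = 86.94 - 131.82 = -44.88
[5] 1.35(96.6) + 1.4(251.0) + 0.75(124.9) = 130.41 + 351.40 + 93.68 = 575.49
[6] 1.0(96.6) - 1.3(47.8) = 96.60 - 62.14 = 34.46
[7] 1.25(96.6) + 1.4(124.9) + 0.7(47.8) = 120.75 + 174.86 + 33.46 = 329.07
[8] 1.3(96.6) + 0.7(47.8) + 0.75(135.9) + 0.3(251.0) = 125.58 + 33.46 + 101.93 + 75.30 = 336.27
The largest value is 575.49 kN from combination 5.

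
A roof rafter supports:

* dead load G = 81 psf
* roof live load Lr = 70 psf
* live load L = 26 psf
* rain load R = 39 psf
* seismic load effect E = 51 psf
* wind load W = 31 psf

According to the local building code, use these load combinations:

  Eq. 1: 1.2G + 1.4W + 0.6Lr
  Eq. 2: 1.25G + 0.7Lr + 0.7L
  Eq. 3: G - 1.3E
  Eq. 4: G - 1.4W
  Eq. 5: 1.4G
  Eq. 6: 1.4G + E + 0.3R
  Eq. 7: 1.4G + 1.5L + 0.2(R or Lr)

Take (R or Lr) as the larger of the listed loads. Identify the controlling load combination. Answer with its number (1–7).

(R or Lr) → Lr = 70 psf.
Eq. 1: 1.2(81) + 1.4(31) + 0.6(70) = 97.2 + 43.4 + 42.0 = 182.6
Eq. 2: 1.25(81) + 0.7(70) + 0.7(26) = 101.3 + 49.0 + 18.2 = 168.5
Eq. 3: 1.0(81) - 1.3(51) = 81.0 - 66.3 = 14.7
Eq. 4: 1.0(81) - 1.4(31) = 81.0 - 43.4 = 37.6
Eq. 5: 1.4(81) = 113.4
Eq. 6: 1.4(81) + 1.0(51) + 0.3(39) = 113.4 + 51.0 + 11.7 = 176.1
Eq. 7: 1.4(81) + 1.5(26) + 0.2(70) = 113.4 + 39.0 + 14.0 = 166.4
The largest value is 182.6 psf from combination 1.

Combination 1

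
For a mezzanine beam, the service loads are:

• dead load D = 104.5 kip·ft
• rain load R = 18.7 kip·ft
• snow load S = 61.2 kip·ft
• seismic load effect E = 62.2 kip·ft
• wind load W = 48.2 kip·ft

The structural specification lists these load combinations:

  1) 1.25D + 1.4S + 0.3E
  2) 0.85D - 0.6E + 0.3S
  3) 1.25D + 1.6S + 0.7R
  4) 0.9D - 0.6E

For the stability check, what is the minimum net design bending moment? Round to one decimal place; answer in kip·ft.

1) 1.25(104.5) + 1.4(61.2) + 0.3(62.2) = 130.6 + 85.7 + 18.7 = 235.0
2) 0.85(104.5) - 0.6(62.2) + 0.3(61.2) = 88.8 - 37.3 + 18.4 = 69.9
3) 1.25(104.5) + 1.6(61.2) + 0.7(18.7) = 130.6 + 97.9 + 13.1 = 241.6
4) 0.9(104.5) - 0.6(62.2) = 56.7
Combination 4 gives the minimum: 56.7 kip·ft.

56.7 kip·ft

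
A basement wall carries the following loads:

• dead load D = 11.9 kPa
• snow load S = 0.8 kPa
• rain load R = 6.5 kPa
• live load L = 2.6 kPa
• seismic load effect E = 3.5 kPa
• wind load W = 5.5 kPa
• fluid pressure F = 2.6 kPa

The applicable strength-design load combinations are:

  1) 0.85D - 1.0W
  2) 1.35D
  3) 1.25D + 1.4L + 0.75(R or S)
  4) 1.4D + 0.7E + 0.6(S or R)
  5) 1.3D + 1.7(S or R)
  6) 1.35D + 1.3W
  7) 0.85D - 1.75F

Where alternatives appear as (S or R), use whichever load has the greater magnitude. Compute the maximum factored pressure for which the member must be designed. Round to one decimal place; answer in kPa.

(R or S) → R = 6.5 kPa; (S or R) → R = 6.5 kPa.
1) 0.85(11.9) - 1.0(5.5) = 10.1 - 5.5 = 4.6
2) 1.35(11.9) = 16.1
3) 1.25(11.9) + 1.4(2.6) + 0.75(6.5) = 14.9 + 3.6 + 4.9 = 23.4
4) 1.4(11.9) + 0.7(3.5) + 0.6(6.5) = 23.0
5) 1.3(11.9) + 1.7(6.5) = 26.5
6) 1.35(11.9) + 1.3(5.5) = 23.2
7) 0.85(11.9) - 1.75(2.6) = 5.6
Maximum is from combination 5.

26.5 kPa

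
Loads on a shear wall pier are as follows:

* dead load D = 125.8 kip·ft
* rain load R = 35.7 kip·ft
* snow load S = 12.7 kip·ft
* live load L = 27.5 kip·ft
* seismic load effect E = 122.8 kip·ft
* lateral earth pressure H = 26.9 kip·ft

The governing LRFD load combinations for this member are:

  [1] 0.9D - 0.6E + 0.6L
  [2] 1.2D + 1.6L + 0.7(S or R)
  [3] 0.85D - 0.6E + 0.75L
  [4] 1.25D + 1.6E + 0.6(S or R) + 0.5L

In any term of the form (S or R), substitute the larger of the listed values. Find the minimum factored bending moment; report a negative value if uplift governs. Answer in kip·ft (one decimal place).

53.9 kip·ft

(S or R) → R = 35.7 kip·ft.
[1] 0.9(125.8) - 0.6(122.8) + 0.6(27.5) = 56.0
[2] 1.2(125.8) + 1.6(27.5) + 0.7(35.7) = 220.0
[3] 0.85(125.8) - 0.6(122.8) + 0.75(27.5) = 53.9
[4] 1.25(125.8) + 1.6(122.8) + 0.6(35.7) + 0.5(27.5) = 388.9
Combination 3 gives the minimum: 53.9 kip·ft.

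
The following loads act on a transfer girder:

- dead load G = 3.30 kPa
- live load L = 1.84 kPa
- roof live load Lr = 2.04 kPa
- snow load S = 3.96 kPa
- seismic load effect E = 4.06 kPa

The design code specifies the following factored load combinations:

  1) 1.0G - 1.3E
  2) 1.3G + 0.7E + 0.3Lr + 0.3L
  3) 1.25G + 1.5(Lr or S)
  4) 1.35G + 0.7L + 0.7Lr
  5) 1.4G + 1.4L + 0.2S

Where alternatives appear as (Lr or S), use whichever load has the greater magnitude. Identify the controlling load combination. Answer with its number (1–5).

Combination 3

(Lr or S) → S = 3.96 kPa.
1) 1.0(3.30) - 1.3(4.06) = 3.30 - 5.28 = -1.98
2) 1.3(3.30) + 0.7(4.06) + 0.3(2.04) + 0.3(1.84) = 8.30
3) 1.25(3.30) + 1.5(3.96) = 4.13 + 5.94 = 10.07
4) 1.35(3.30) + 0.7(1.84) + 0.7(2.04) = 7.17
5) 1.4(3.30) + 1.4(1.84) + 0.2(3.96) = 4.62 + 2.58 + 0.79 = 7.99
The largest value is 10.07 kPa from combination 3.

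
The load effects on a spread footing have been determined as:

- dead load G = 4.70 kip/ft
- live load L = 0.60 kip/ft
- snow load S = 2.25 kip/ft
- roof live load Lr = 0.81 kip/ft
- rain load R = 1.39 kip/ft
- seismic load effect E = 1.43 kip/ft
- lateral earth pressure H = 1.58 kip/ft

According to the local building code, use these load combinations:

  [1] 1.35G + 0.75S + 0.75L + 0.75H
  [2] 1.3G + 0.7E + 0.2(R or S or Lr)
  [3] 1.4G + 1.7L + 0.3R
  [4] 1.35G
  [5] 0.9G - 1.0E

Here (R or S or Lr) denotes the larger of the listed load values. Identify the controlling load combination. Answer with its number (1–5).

(R or S or Lr) → S = 2.25 kip/ft.
[1] 1.35(4.70) + 0.75(2.25) + 0.75(0.60) + 0.75(1.58) = 9.67
[2] 1.3(4.70) + 0.7(1.43) + 0.2(2.25) = 6.11 + 1.00 + 0.45 = 7.56
[3] 1.4(4.70) + 1.7(0.60) + 0.3(1.39) = 6.58 + 1.02 + 0.42 = 8.02
[4] 1.35(4.70) = 6.35
[5] 0.9(4.70) - 1.0(1.43) = 4.23 - 1.43 = 2.80
The largest value is 9.67 kip/ft from combination 1.

Combination 1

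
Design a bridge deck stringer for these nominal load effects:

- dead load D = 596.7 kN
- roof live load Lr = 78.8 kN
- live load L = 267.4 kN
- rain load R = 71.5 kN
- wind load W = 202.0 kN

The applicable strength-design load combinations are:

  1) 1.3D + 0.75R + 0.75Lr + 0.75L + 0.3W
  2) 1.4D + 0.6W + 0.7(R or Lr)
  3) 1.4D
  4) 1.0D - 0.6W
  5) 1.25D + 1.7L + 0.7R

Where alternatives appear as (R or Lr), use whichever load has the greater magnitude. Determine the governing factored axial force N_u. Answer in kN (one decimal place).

1250.5 kN

(R or Lr) → Lr = 78.8 kN.
1) 1.3(596.7) + 0.75(71.5) + 0.75(78.8) + 0.75(267.4) + 0.3(202.0) = 775.7 + 53.6 + 59.1 + 200.6 + 60.6 = 1149.6
2) 1.4(596.7) + 0.6(202.0) + 0.7(78.8) = 1011.7
3) 1.4(596.7) = 835.4
4) 1.0(596.7) - 0.6(202.0) = 596.7 - 121.2 = 475.5
5) 1.25(596.7) + 1.7(267.4) + 0.7(71.5) = 1250.5
The controlling combination is 5, giving 1250.5 kN.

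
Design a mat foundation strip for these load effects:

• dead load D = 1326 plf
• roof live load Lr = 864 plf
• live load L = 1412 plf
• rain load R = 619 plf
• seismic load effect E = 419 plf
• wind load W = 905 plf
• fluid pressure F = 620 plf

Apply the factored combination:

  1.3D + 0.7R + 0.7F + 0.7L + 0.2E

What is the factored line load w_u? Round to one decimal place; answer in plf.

1.3(1326) + 0.7(619) + 0.7(620) + 0.7(1412) + 0.2(419) = 1723.8 + 433.3 + 434.0 + 988.4 + 83.8 = 3663.3
w_u = 3663.3 plf.

3663.3 plf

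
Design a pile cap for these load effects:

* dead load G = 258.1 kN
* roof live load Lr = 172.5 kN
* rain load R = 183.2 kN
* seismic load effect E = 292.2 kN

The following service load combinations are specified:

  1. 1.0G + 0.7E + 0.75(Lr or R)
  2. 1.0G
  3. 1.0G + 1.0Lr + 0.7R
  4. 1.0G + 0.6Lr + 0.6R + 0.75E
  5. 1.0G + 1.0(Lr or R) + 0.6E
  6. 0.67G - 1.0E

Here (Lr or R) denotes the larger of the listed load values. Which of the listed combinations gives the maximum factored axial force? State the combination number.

Combination 4

(Lr or R) → R = 183.2 kN.
1. 1.0(258.1) + 0.7(292.2) + 0.75(183.2) = 258.1 + 204.5 + 137.4 = 600.0
2. 1.0(258.1) = 258.1
3. 1.0(258.1) + 1.0(172.5) + 0.7(183.2) = 258.1 + 172.5 + 128.2 = 558.8
4. 1.0(258.1) + 0.6(172.5) + 0.6(183.2) + 0.75(292.2) = 258.1 + 103.5 + 109.9 + 219.2 = 690.7
5. 1.0(258.1) + 1.0(183.2) + 0.6(292.2) = 258.1 + 183.2 + 175.3 = 616.6
6. 0.67(258.1) - 1.0(292.2) = 172.9 - 292.2 = -119.3
The largest value is 690.7 kN from combination 4.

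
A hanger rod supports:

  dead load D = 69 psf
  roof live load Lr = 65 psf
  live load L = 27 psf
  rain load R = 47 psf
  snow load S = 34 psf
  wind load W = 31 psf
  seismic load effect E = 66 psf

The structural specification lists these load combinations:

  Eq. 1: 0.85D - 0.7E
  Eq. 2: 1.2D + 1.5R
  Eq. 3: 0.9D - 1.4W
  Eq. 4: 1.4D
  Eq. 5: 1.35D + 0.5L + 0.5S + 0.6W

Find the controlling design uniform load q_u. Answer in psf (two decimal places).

153.30 psf

Eq. 1: 0.85(69) - 0.7(66) = 58.65 - 46.20 = 12.45
Eq. 2: 1.2(69) + 1.5(47) = 82.80 + 70.50 = 153.30
Eq. 3: 0.9(69) - 1.4(31) = 62.10 - 43.40 = 18.70
Eq. 4: 1.4(69) = 96.60
Eq. 5: 1.35(69) + 0.5(27) + 0.5(34) + 0.6(31) = 93.15 + 13.50 + 17.00 + 18.60 = 142.25
Combination 2 governs: q_u = 153.30 psf.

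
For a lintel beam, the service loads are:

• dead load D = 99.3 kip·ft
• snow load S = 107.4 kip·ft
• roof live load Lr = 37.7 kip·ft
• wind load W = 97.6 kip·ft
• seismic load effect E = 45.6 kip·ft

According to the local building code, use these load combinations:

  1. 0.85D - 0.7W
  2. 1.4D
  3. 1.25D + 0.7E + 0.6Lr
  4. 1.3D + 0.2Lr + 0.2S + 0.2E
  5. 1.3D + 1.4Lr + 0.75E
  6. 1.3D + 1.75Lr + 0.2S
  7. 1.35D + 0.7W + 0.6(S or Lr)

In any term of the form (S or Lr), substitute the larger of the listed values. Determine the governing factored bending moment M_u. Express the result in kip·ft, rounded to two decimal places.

266.82 kip·ft

(S or Lr) → S = 107.4 kip·ft.
1. 0.85(99.3) - 0.7(97.6) = 16.09
2. 1.4(99.3) = 139.02
3. 1.25(99.3) + 0.7(45.6) + 0.6(37.7) = 178.67
4. 1.3(99.3) + 0.2(37.7) + 0.2(107.4) + 0.2(45.6) = 167.23
5. 1.3(99.3) + 1.4(37.7) + 0.75(45.6) = 216.07
6. 1.3(99.3) + 1.75(37.7) + 0.2(107.4) = 216.55
7. 1.35(99.3) + 0.7(97.6) + 0.6(107.4) = 266.82
Maximum is from combination 7.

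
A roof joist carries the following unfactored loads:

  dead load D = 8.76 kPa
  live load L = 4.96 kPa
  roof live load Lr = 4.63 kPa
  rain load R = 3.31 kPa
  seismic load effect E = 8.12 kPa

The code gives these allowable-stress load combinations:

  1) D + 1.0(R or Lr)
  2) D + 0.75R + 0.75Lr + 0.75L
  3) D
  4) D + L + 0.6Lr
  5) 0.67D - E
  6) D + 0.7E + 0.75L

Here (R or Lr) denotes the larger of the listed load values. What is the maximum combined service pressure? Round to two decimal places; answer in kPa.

(R or Lr) → Lr = 4.63 kPa.
1) 1.0(8.76) + 1.0(4.63) = 8.76 + 4.63 = 13.39
2) 1.0(8.76) + 0.75(3.31) + 0.75(4.63) + 0.75(4.96) = 18.44
3) 1.0(8.76) = 8.76
4) 1.0(8.76) + 1.0(4.96) + 0.6(4.63) = 8.76 + 4.96 + 2.78 = 16.50
5) 0.67(8.76) - 1.0(8.12) = 5.87 - 8.12 = -2.25
6) 1.0(8.76) + 0.7(8.12) + 0.75(4.96) = 8.76 + 5.68 + 3.72 = 18.16
The controlling combination is 2, giving 18.44 kPa.

18.44 kPa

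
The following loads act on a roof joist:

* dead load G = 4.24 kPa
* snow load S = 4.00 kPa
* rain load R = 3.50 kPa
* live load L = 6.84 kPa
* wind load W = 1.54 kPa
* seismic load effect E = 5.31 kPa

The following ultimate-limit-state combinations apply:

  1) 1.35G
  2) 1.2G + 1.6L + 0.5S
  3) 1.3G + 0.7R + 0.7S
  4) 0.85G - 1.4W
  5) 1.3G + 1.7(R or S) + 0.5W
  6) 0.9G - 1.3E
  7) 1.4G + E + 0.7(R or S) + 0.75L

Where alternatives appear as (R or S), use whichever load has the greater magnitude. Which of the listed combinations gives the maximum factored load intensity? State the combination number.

(R or S) → S = 4.00 kPa.
1) 1.35(4.24) = 5.72
2) 1.2(4.24) + 1.6(6.84) + 0.5(4.00) = 5.09 + 10.94 + 2.00 = 18.03
3) 1.3(4.24) + 0.7(3.50) + 0.7(4.00) = 5.51 + 2.45 + 2.80 = 10.76
4) 0.85(4.24) - 1.4(1.54) = 1.45
5) 1.3(4.24) + 1.7(4.00) + 0.5(1.54) = 5.51 + 6.80 + 0.77 = 13.08
6) 0.9(4.24) - 1.3(5.31) = -3.09
7) 1.4(4.24) + 1.0(5.31) + 0.7(4.00) + 0.75(6.84) = 5.94 + 5.31 + 2.80 + 5.13 = 19.18
The largest value is 19.18 kPa from combination 7.

Combination 7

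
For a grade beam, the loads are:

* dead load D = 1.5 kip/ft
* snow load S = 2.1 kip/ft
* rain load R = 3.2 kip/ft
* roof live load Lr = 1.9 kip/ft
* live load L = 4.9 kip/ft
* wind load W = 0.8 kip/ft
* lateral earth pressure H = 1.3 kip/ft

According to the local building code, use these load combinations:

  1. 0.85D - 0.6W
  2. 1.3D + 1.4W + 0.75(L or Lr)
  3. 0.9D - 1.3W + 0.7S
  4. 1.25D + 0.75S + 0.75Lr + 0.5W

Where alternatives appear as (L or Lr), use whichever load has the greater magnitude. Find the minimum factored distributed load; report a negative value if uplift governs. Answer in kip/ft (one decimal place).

(L or Lr) → L = 4.9 kip/ft.
1. 0.85(1.5) - 0.6(0.8) = 1.3 - 0.5 = 0.8
2. 1.3(1.5) + 1.4(0.8) + 0.75(4.9) = 6.7
3. 0.9(1.5) - 1.3(0.8) + 0.7(2.1) = 1.8
4. 1.25(1.5) + 0.75(2.1) + 0.75(1.9) + 0.5(0.8) = 1.9 + 1.6 + 1.4 + 0.4 = 5.3
Combination 1 gives the minimum: 0.8 kip/ft.

0.8 kip/ft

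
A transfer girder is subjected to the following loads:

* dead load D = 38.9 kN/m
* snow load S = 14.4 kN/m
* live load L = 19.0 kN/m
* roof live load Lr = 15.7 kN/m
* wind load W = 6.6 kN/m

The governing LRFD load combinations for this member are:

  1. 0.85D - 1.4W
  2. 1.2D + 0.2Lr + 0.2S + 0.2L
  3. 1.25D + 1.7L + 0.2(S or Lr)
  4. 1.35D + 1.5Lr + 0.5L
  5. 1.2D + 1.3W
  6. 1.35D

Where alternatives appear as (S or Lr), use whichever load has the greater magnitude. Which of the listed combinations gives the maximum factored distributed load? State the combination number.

Combination 4

(S or Lr) → Lr = 15.7 kN/m.
1. 0.85(38.9) - 1.4(6.6) = 23.83
2. 1.2(38.9) + 0.2(15.7) + 0.2(14.4) + 0.2(19.0) = 56.50
3. 1.25(38.9) + 1.7(19.0) + 0.2(15.7) = 84.07
4. 1.35(38.9) + 1.5(15.7) + 0.5(19.0) = 85.57
5. 1.2(38.9) + 1.3(6.6) = 55.26
6. 1.35(38.9) = 52.52
The largest value is 85.57 kN/m from combination 4.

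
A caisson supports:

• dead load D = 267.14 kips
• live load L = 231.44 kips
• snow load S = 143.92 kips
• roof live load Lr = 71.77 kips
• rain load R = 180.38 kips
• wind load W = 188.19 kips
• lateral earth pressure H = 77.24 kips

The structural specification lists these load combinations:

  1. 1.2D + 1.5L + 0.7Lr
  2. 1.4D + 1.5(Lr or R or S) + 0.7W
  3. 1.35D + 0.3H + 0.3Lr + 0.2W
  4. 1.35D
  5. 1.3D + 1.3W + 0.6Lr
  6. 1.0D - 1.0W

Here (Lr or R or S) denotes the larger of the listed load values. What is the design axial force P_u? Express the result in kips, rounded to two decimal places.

776.30 kips

(Lr or R or S) → R = 180.38 kips.
1. 1.2(267.14) + 1.5(231.44) + 0.7(71.77) = 717.97
2. 1.4(267.14) + 1.5(180.38) + 0.7(188.19) = 776.30
3. 1.35(267.14) + 0.3(77.24) + 0.3(71.77) + 0.2(188.19) = 442.98
4. 1.35(267.14) = 360.64
5. 1.3(267.14) + 1.3(188.19) + 0.6(71.77) = 634.99
6. 1.0(267.14) - 1.0(188.19) = 78.95
Combination 2 governs: P_u = 776.30 kips.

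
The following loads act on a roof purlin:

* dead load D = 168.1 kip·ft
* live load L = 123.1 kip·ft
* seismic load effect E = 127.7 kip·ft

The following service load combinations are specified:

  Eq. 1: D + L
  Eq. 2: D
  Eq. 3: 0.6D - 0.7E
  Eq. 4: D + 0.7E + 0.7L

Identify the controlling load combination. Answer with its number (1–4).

Eq. 1: 1.0(168.1) + 1.0(123.1) = 168.1 + 123.1 = 291.2
Eq. 2: 1.0(168.1) = 168.1
Eq. 3: 0.6(168.1) - 0.7(127.7) = 100.9 - 89.4 = 11.5
Eq. 4: 1.0(168.1) + 0.7(127.7) + 0.7(123.1) = 168.1 + 89.4 + 86.2 = 343.7
The largest value is 343.7 kip·ft from combination 4.

Combination 4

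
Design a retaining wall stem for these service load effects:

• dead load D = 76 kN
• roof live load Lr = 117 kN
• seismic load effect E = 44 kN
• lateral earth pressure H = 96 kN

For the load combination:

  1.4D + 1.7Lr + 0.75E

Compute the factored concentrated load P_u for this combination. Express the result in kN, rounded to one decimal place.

338.3 kN

1.4(76) + 1.7(117) + 0.75(44) = 338.3
P_u = 338.3 kN.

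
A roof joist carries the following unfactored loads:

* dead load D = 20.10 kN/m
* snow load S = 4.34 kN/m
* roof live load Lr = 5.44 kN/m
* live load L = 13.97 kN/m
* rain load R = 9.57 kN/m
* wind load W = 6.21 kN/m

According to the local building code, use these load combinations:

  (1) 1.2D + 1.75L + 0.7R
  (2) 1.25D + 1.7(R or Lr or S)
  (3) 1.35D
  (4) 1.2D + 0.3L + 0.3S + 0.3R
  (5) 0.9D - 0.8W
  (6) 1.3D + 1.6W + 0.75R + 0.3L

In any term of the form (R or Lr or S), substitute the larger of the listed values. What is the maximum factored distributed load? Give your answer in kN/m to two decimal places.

(R or Lr or S) → R = 9.57 kN/m.
(1) 1.2(20.10) + 1.75(13.97) + 0.7(9.57) = 24.12 + 24.45 + 6.70 = 55.27
(2) 1.25(20.10) + 1.7(9.57) = 41.39
(3) 1.35(20.10) = 27.14
(4) 1.2(20.10) + 0.3(13.97) + 0.3(4.34) + 0.3(9.57) = 24.12 + 4.19 + 1.30 + 2.87 = 32.48
(5) 0.9(20.10) - 0.8(6.21) = 18.09 - 4.97 = 13.12
(6) 1.3(20.10) + 1.6(6.21) + 0.75(9.57) + 0.3(13.97) = 47.43
Maximum is from combination 1.

55.27 kN/m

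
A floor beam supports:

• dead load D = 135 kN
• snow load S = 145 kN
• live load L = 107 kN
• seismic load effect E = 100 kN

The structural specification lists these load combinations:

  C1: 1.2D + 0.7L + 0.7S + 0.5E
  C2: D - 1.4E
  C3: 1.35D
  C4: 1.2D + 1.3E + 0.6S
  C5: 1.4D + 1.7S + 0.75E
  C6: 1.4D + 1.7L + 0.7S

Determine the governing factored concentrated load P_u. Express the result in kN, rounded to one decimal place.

C1: 1.2(135) + 0.7(107) + 0.7(145) + 0.5(100) = 162.0 + 74.9 + 101.5 + 50.0 = 388.4
C2: 1.0(135) - 1.4(100) = 135.0 - 140.0 = -5.0
C3: 1.35(135) = 182.3
C4: 1.2(135) + 1.3(100) + 0.6(145) = 162.0 + 130.0 + 87.0 = 379.0
C5: 1.4(135) + 1.7(145) + 0.75(100) = 189.0 + 246.5 + 75.0 = 510.5
C6: 1.4(135) + 1.7(107) + 0.7(145) = 189.0 + 181.9 + 101.5 = 472.4
Maximum is from combination 5.

510.5 kN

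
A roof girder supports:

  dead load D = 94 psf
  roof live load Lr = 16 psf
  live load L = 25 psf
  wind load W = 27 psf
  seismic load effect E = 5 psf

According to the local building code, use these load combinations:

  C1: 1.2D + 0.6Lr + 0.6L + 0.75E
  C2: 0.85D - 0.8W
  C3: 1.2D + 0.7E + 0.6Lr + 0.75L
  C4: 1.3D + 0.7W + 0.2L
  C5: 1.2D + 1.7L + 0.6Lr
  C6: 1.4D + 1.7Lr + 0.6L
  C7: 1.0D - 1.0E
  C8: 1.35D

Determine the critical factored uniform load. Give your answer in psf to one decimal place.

173.8 psf

C1: 1.2(94) + 0.6(16) + 0.6(25) + 0.75(5) = 141.2
C2: 0.85(94) - 0.8(27) = 58.3
C3: 1.2(94) + 0.7(5) + 0.6(16) + 0.75(25) = 144.7
C4: 1.3(94) + 0.7(27) + 0.2(25) = 146.1
C5: 1.2(94) + 1.7(25) + 0.6(16) = 164.9
C6: 1.4(94) + 1.7(16) + 0.6(25) = 173.8
C7: 1.0(94) - 1.0(5) = 89.0
C8: 1.35(94) = 126.9
The controlling combination is 6, giving 173.8 psf.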